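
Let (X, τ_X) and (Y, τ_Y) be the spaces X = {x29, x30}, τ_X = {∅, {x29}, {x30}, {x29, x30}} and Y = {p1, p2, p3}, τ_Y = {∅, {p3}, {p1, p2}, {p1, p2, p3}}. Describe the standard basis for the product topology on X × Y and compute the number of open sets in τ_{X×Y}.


Basis B = {∅ × ∅, {x29} × {p3}, {x30} × {p3}, {x29} × {p1, p2}, {x29, x30} × {p3}, {x30} × {p1, p2}, {x29} × {p1, p2, p3}, {x30} × {p1, p2, p3}, {x29, x30} × {p1, p2}, {x29, x30} × {p1, p2, p3}}; |τ_{X×Y}| = 16.

Enumerate products U × V with U ∈ τ_X, V ∈ τ_Y (deduplicated):
  ∅ × ∅ = {} (∅)
  {x29} × {p3} = {(x29,p3)}
  {x30} × {p3} = {(x30,p3)}
  {x29} × {p1, p2} = {(x29,p1), (x29,p2)}
  {x29, x30} × {p3} = {(x29,p3), (x30,p3)}
  {x30} × {p1, p2} = {(x30,p1), (x30,p2)}
  {x29} × {p1, p2, p3} = {(x29,p1), (x29,p2), (x29,p3)}
  {x30} × {p1, p2, p3} = {(x30,p1), (x30,p2), (x30,p3)}
  {x29, x30} × {p1, p2} = {(x29,p1), (x29,p2), (x30,p1), (x30,p2)}
  {x29, x30} × {p1, p2, p3} = {(x29,p1), (x29,p2), (x29,p3), (x30,p1), (x30,p2), (x30,p3)}
These 10 distinct sets form the basis B.
Close under arbitrary unions to get τ_{X×Y}; counting gives |τ_{X×Y}| = 16.


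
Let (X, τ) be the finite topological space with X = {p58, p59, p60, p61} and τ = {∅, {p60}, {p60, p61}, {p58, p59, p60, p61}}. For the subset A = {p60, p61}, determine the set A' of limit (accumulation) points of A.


A' = {p58, p59, p61}

For each x ∈ X, list the open sets U ∈ τ with x ∈ U, then check whether U ∩ (A ∖ {x}) ≠ ∅ for every such U.
  x = p58: opens ∋ x are {p58, p59, p60, p61}; each meets A ∖ {p58}, so x IS a limit point.
  x = p59: opens ∋ x are {p58, p59, p60, p61}; each meets A ∖ {p59}, so x IS a limit point.
  x = p60: open {p60} ∋ x has {p60} ∩ (A ∖ {p60}) = ∅, so x is NOT a limit point.
  x = p61: opens ∋ x are {p60, p61}, {p58, p59, p60, p61}; each meets A ∖ {p61}, so x IS a limit point.
Collecting: A' = {p58, p59, p61}.


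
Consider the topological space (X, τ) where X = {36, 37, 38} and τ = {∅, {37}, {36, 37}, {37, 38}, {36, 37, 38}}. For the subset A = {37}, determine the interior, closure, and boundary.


int(A) = {37}, cl(A) = {36, 37, 38}, ∂A = {36, 38}.

Closed sets in (X, τ) are complements of opens:
  closed(X, τ) = {∅, {36}, {38}, {36, 38}, {36, 37, 38}}.
int(A) = ⋃ {U ∈ τ : U ⊆ A}. Opens contained in A: ∅, {37}.
Taking the union of these: int(A) = {37}.
cl(A) = ⋂ {C closed : A ⊆ C}. Closed sets containing A: {36, 37, 38}.
Intersecting these: cl(A) = {36, 37, 38}.
∂A = cl(A) ∖ int(A) = {36, 37, 38} ∖ {37} = {36, 38}.


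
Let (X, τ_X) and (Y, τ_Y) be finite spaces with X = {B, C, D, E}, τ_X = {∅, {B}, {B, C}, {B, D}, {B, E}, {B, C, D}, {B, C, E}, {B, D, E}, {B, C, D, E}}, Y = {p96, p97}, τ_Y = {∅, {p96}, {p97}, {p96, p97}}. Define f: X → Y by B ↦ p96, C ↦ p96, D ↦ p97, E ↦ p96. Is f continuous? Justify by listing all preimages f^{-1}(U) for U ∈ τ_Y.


f is NOT continuous.

Compute f^{-1}(U) for each U ∈ τ_Y:
  U = ∅: f^{-1}(U) = ∅ ∈ τ_X ✓.
  U = {p96}: f^{-1}(U) = {B, C, E} ∈ τ_X ✓.
  U = {p97}: f^{-1}(U) = {D} ∉ τ_X ✗.
  U = {p96, p97}: f^{-1}(U) = {B, C, D, E} ∈ τ_X ✓.
Found U = {p97} with f^{-1}(U) = {D} not in τ_X. Therefore f is NOT continuous.


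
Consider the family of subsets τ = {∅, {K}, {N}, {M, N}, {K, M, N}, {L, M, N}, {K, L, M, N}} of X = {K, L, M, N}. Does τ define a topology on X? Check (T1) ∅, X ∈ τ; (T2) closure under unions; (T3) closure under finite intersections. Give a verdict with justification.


τ is NOT a topology on X.

Axiom (T1): ∅ ∈ τ? Yes; X ∈ τ? Yes.
Axiom (T2/T3): check pairwise unions and intersections of members of τ.
Counterexample for (T2): {K} ∪ {N} = {K, N} ∉ τ. Therefore τ is NOT a topology.


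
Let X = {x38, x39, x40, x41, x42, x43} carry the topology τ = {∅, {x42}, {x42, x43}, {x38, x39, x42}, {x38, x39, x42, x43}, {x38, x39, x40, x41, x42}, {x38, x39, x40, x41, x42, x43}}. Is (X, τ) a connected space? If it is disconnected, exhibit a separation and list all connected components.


(X, τ) is connected.

Find clopen sets (U ∈ τ with X ∖ U ∈ τ):
  U = ∅, X ∖ U = {x38, x39, x40, x41, x42, x43} — both open, so U is clopen.
  U = {x38, x39, x40, x41, x42, x43}, X ∖ U = ∅ — both open, so U is clopen.
Only trivial clopens (∅ and X) exist, so (X, τ) is connected.
Compute connected components by grouping points that agree on all clopens:
  component: {x38, x39, x40, x41, x42, x43}


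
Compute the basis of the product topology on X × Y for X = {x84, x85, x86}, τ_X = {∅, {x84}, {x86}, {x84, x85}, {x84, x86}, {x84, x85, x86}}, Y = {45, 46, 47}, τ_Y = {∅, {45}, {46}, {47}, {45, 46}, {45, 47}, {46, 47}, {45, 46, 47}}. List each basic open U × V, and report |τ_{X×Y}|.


Basis B = {∅ × ∅, {x84} × {45}, {x84} × {46}, {x84} × {47}, {x86} × {45}, {x86} × {46}, {x86} × {47}, {x84} × {45, 46}, {x84} × {45, 47}, {x84, x85} × {45}, {x84, x86} × {45}, {x84} × {46, 47}, {x84, x85} × {46}, {x84, x86} × {46}, {x84, x85} × {47}, {x84, x86} × {47}, {x86} × {45, 46}, {x86} × {45, 47}, {x86} × {46, 47}, {x84} × {45, 46, 47}, {x84, x85, x86} × {45}, {x84, x85, x86} × {46}, {x84, x85, x86} × {47}, {x86} × {45, 46, 47}, {x84, x85} × {45, 46}, {x84, x86} × {45, 46}, {x84, x85} × {45, 47}, {x84, x86} × {45, 47}, {x84, x85} × {46, 47}, {x84, x86} × {46, 47}, {x84, x85} × {45, 46, 47}, {x84, x86} × {45, 46, 47}, {x84, x85, x86} × {45, 46}, {x84, x85, x86} × {45, 47}, {x84, x85, x86} × {46, 47}, {x84, x85, x86} × {45, 46, 47}}; |τ_{X×Y}| = 216.

Enumerate products U × V with U ∈ τ_X, V ∈ τ_Y (deduplicated):
  ∅ × ∅ = {} (∅)
  {x84} × {45} = {(x84,45)}
  {x84} × {46} = {(x84,46)}
  {x84} × {47} = {(x84,47)}
  {x86} × {45} = {(x86,45)}
  {x86} × {46} = {(x86,46)}
  {x86} × {47} = {(x86,47)}
  {x84} × {45, 46} = {(x84,45), (x84,46)}
  {x84} × {45, 47} = {(x84,45), (x84,47)}
  {x84, x85} × {45} = {(x84,45), (x85,45)}
  {x84, x86} × {45} = {(x84,45), (x86,45)}
  {x84} × {46, 47} = {(x84,46), (x84,47)}
  {x84, x85} × {46} = {(x84,46), (x85,46)}
  {x84, x86} × {46} = {(x84,46), (x86,46)}
  {x84, x85} × {47} = {(x84,47), (x85,47)}
  {x84, x86} × {47} = {(x84,47), (x86,47)}
  {x86} × {45, 46} = {(x86,45), (x86,46)}
  {x86} × {45, 47} = {(x86,45), (x86,47)}
  {x86} × {46, 47} = {(x86,46), (x86,47)}
  {x84} × {45, 46, 47} = {(x84,45), (x84,46), (x84,47)}
  {x84, x85, x86} × {45} = {(x84,45), (x85,45), (x86,45)}
  {x84, x85, x86} × {46} = {(x84,46), (x85,46), (x86,46)}
  {x84, x85, x86} × {47} = {(x84,47), (x85,47), (x86,47)}
  {x86} × {45, 46, 47} = {(x86,45), (x86,46), (x86,47)}
  {x84, x85} × {45, 46} = {(x84,45), (x84,46), (x85,45), (x85,46)}
  {x84, x86} × {45, 46} = {(x84,45), (x84,46), (x86,45), (x86,46)}
  {x84, x85} × {45, 47} = {(x84,45), (x84,47), (x85,45), (x85,47)}
  {x84, x86} × {45, 47} = {(x84,45), (x84,47), (x86,45), (x86,47)}
  {x84, x85} × {46, 47} = {(x84,46), (x84,47), (x85,46), (x85,47)}
  {x84, x86} × {46, 47} = {(x84,46), (x84,47), (x86,46), (x86,47)}
  {x84, x85} × {45, 46, 47} = {(x84,45), (x84,46), (x84,47), (x85,45), (x85,46), (x85,47)}
  {x84, x86} × {45, 46, 47} = {(x84,45), (x84,46), (x84,47), (x86,45), (x86,46), (x86,47)}
  {x84, x85, x86} × {45, 46} = {(x84,45), (x84,46), (x85,45), (x85,46), (x86,45), (x86,46)}
  {x84, x85, x86} × {45, 47} = {(x84,45), (x84,47), (x85,45), (x85,47), (x86,45), (x86,47)}
  {x84, x85, x86} × {46, 47} = {(x84,46), (x84,47), (x85,46), (x85,47), (x86,46), (x86,47)}
  {x84, x85, x86} × {45, 46, 47} = {(x84,45), (x84,46), (x84,47), (x85,45), (x85,46), (x85,47), (x86,45), (x86,46), (x86,47)}
These 36 distinct sets form the basis B.
Close under arbitrary unions to get τ_{X×Y}; counting gives |τ_{X×Y}| = 216.


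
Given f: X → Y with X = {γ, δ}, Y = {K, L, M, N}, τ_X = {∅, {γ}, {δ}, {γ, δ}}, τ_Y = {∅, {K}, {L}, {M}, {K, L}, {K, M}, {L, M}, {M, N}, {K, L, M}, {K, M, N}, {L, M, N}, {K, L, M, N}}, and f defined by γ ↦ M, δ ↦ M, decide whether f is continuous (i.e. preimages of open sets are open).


f IS continuous.

Compute f^{-1}(U) for each U ∈ τ_Y:
  U = ∅: f^{-1}(U) = ∅ ∈ τ_X ✓.
  U = {K}: f^{-1}(U) = ∅ ∈ τ_X ✓.
  U = {L}: f^{-1}(U) = ∅ ∈ τ_X ✓.
  U = {M}: f^{-1}(U) = {γ, δ} ∈ τ_X ✓.
  U = {K, L}: f^{-1}(U) = ∅ ∈ τ_X ✓.
  U = {K, M}: f^{-1}(U) = {γ, δ} ∈ τ_X ✓.
  U = {L, M}: f^{-1}(U) = {γ, δ} ∈ τ_X ✓.
  U = {M, N}: f^{-1}(U) = {γ, δ} ∈ τ_X ✓.
  U = {K, L, M}: f^{-1}(U) = {γ, δ} ∈ τ_X ✓.
  U = {K, M, N}: f^{-1}(U) = {γ, δ} ∈ τ_X ✓.
  U = {L, M, N}: f^{-1}(U) = {γ, δ} ∈ τ_X ✓.
  U = {K, L, M, N}: f^{-1}(U) = {γ, δ} ∈ τ_X ✓.
Every preimage lies in τ_X, so f IS continuous.


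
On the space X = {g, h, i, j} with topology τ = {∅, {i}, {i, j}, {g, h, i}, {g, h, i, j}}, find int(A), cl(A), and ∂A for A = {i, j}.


int(A) = {i, j}, cl(A) = {g, h, i, j}, ∂A = {g, h}.

Closed sets in (X, τ) are complements of opens:
  closed(X, τ) = {∅, {j}, {g, h}, {g, h, j}, {g, h, i, j}}.
int(A) = ⋃ {U ∈ τ : U ⊆ A}. Opens contained in A: ∅, {i}, {i, j}.
Taking the union of these: int(A) = {i, j}.
cl(A) = ⋂ {C closed : A ⊆ C}. Closed sets containing A: {g, h, i, j}.
Intersecting these: cl(A) = {g, h, i, j}.
∂A = cl(A) ∖ int(A) = {g, h, i, j} ∖ {i, j} = {g, h}.


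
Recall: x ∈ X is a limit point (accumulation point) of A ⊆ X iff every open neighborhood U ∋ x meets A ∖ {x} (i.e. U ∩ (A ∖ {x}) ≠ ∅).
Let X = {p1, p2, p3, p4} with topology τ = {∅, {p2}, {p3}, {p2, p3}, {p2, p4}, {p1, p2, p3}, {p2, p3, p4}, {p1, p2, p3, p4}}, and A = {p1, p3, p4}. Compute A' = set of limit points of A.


A' = {p1}

For each x ∈ X, list the open sets U ∈ τ with x ∈ U, then check whether U ∩ (A ∖ {x}) ≠ ∅ for every such U.
  x = p1: opens ∋ x are {p1, p2, p3}, {p1, p2, p3, p4}; each meets A ∖ {p1}, so x IS a limit point.
  x = p2: open {p2} ∋ x has {p2} ∩ (A ∖ {p2}) = ∅, so x is NOT a limit point.
  x = p3: open {p3} ∋ x has {p3} ∩ (A ∖ {p3}) = ∅, so x is NOT a limit point.
  x = p4: open {p2, p4} ∋ x has {p2, p4} ∩ (A ∖ {p4}) = ∅, so x is NOT a limit point.
Collecting: A' = {p1}.


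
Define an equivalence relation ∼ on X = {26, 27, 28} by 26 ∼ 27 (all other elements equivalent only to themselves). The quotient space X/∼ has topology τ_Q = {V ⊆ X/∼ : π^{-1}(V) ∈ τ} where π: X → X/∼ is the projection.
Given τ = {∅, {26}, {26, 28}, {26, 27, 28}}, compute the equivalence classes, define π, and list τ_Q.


X/∼ = {[26=27], [28]}; |τ_Q| = 2.

Equivalence classes: [26=27], [28].
Quotient map π: X → X/∼ sends 26 ↦ [26=27], 27 ↦ [26=27], 28 ↦ [28].
For each subset V ⊆ X/∼, compute π^{-1}(V) ⊆ X and check whether π^{-1}(V) ∈ τ. V is open in τ_Q iff π^{-1}(V) ∈ τ.
  V = {}: π^{-1}(V) = ∅ ∈ τ ✓.
  V = {[26=27]}: π^{-1}(V) = {26, 27} ∉ τ ✗.
  V = {[28]}: π^{-1}(V) = {28} ∉ τ ✗.
  V = {[26=27], [28]}: π^{-1}(V) = {26, 27, 28} ∈ τ ✓.
Open sets in the quotient: τ_Q = {{}, {[26=27], [28]}} (2 elements).


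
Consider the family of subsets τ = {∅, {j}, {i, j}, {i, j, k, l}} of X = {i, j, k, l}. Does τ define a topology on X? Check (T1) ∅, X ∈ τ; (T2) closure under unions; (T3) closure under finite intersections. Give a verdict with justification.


τ IS a topology on X.

Axiom (T1): ∅ ∈ τ? Yes; X ∈ τ? Yes.
Axiom (T2/T3): check pairwise unions and intersections of members of τ.
All pairwise intersections and unions checked — each lies in τ. Therefore τ satisfies (T1), (T2), (T3): it IS a topology on X.


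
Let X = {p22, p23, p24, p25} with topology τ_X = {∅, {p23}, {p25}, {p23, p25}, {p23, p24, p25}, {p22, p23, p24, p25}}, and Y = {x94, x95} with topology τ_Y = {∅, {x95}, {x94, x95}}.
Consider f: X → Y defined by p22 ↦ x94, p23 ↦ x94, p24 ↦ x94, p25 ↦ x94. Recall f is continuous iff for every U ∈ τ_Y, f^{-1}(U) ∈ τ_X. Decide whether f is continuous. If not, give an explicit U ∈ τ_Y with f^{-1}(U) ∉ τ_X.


f IS continuous.

Compute f^{-1}(U) for each U ∈ τ_Y:
  U = ∅: f^{-1}(U) = ∅ ∈ τ_X ✓.
  U = {x95}: f^{-1}(U) = ∅ ∈ τ_X ✓.
  U = {x94, x95}: f^{-1}(U) = {p22, p23, p24, p25} ∈ τ_X ✓.
Every preimage lies in τ_X, so f IS continuous.


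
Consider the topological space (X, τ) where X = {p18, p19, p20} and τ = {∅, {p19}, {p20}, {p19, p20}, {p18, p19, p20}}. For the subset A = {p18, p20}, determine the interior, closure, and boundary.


int(A) = {p20}, cl(A) = {p18, p20}, ∂A = {p18}.

Closed sets in (X, τ) are complements of opens:
  closed(X, τ) = {∅, {p18}, {p18, p19}, {p18, p20}, {p18, p19, p20}}.
int(A) = ⋃ {U ∈ τ : U ⊆ A}. Opens contained in A: ∅, {p20}.
Taking the union of these: int(A) = {p20}.
cl(A) = ⋂ {C closed : A ⊆ C}. Closed sets containing A: {p18, p20}, {p18, p19, p20}.
Intersecting these: cl(A) = {p18, p20}.
∂A = cl(A) ∖ int(A) = {p18, p20} ∖ {p20} = {p18}.


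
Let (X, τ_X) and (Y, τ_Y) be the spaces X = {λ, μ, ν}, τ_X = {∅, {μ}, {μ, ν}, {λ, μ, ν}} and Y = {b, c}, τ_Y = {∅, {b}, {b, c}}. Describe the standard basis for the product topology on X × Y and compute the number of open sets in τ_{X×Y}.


Basis B = {∅ × ∅, {μ} × {b}, {μ} × {b, c}, {μ, ν} × {b}, {λ, μ, ν} × {b}, {μ, ν} × {b, c}, {λ, μ, ν} × {b, c}}; |τ_{X×Y}| = 10.

Enumerate products U × V with U ∈ τ_X, V ∈ τ_Y (deduplicated):
  ∅ × ∅ = {} (∅)
  {μ} × {b} = {(μ,b)}
  {μ} × {b, c} = {(μ,b), (μ,c)}
  {μ, ν} × {b} = {(μ,b), (ν,b)}
  {λ, μ, ν} × {b} = {(λ,b), (μ,b), (ν,b)}
  {μ, ν} × {b, c} = {(μ,b), (μ,c), (ν,b), (ν,c)}
  {λ, μ, ν} × {b, c} = {(λ,b), (λ,c), (μ,b), (μ,c), (ν,b), (ν,c)}
These 7 distinct sets form the basis B.
Close under arbitrary unions to get τ_{X×Y}; counting gives |τ_{X×Y}| = 10.


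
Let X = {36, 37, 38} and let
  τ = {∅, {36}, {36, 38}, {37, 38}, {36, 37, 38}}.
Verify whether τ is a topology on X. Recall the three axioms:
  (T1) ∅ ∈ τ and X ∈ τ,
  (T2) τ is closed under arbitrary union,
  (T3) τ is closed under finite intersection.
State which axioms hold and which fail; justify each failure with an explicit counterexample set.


τ is NOT a topology on X.

Axiom (T1): ∅ ∈ τ? Yes; X ∈ τ? Yes.
Axiom (T2/T3): check pairwise unions and intersections of members of τ.
Counterexample for (T3): {36, 38} ∩ {37, 38} = {38} ∉ τ. Therefore τ is NOT a topology.


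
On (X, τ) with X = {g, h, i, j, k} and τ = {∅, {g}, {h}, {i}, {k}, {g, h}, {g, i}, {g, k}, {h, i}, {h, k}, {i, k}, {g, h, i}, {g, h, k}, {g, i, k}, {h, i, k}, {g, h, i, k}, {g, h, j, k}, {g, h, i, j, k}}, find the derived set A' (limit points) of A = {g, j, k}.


A' = {j}

For each x ∈ X, list the open sets U ∈ τ with x ∈ U, then check whether U ∩ (A ∖ {x}) ≠ ∅ for every such U.
  x = g: open {g} ∋ x has {g} ∩ (A ∖ {g}) = ∅, so x is NOT a limit point.
  x = h: open {h} ∋ x has {h} ∩ (A ∖ {h}) = ∅, so x is NOT a limit point.
  x = i: open {i} ∋ x has {i} ∩ (A ∖ {i}) = ∅, so x is NOT a limit point.
  x = j: opens ∋ x are {g, h, j, k}, {g, h, i, j, k}; each meets A ∖ {j}, so x IS a limit point.
  x = k: open {k} ∋ x has {k} ∩ (A ∖ {k}) = ∅, so x is NOT a limit point.
Collecting: A' = {j}.


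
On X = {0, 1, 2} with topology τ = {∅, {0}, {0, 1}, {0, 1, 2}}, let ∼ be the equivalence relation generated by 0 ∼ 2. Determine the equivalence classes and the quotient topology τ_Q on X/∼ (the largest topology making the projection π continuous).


X/∼ = {[0=2], [1]}; |τ_Q| = 2.

Equivalence classes: [0=2], [1].
Quotient map π: X → X/∼ sends 0 ↦ [0=2], 1 ↦ [1], 2 ↦ [0=2].
For each subset V ⊆ X/∼, compute π^{-1}(V) ⊆ X and check whether π^{-1}(V) ∈ τ. V is open in τ_Q iff π^{-1}(V) ∈ τ.
  V = {}: π^{-1}(V) = ∅ ∈ τ ✓.
  V = {[0=2]}: π^{-1}(V) = {0, 2} ∉ τ ✗.
  V = {[1]}: π^{-1}(V) = {1} ∉ τ ✗.
  V = {[0=2], [1]}: π^{-1}(V) = {0, 1, 2} ∈ τ ✓.
Open sets in the quotient: τ_Q = {{}, {[0=2], [1]}} (2 elements).


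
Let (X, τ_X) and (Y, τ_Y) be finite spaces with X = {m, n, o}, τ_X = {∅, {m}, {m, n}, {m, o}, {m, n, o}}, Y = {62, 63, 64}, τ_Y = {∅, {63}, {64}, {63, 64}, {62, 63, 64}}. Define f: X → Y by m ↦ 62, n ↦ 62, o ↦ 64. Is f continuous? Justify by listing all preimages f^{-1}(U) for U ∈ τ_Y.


f is NOT continuous.

Compute f^{-1}(U) for each U ∈ τ_Y:
  U = ∅: f^{-1}(U) = ∅ ∈ τ_X ✓.
  U = {63}: f^{-1}(U) = ∅ ∈ τ_X ✓.
  U = {64}: f^{-1}(U) = {o} ∉ τ_X ✗.
  U = {63, 64}: f^{-1}(U) = {o} ∉ τ_X ✗.
  U = {62, 63, 64}: f^{-1}(U) = {m, n, o} ∈ τ_X ✓.
Found U = {64} with f^{-1}(U) = {o} not in τ_X. Therefore f is NOT continuous.


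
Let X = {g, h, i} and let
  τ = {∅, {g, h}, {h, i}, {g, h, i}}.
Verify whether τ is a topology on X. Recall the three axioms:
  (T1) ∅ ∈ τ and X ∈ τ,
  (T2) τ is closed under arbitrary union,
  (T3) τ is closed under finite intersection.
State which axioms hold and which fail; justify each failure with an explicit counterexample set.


τ is NOT a topology on X.

Axiom (T1): ∅ ∈ τ? Yes; X ∈ τ? Yes.
Axiom (T2/T3): check pairwise unions and intersections of members of τ.
Counterexample for (T3): {g, h} ∩ {h, i} = {h} ∉ τ. Therefore τ is NOT a topology.


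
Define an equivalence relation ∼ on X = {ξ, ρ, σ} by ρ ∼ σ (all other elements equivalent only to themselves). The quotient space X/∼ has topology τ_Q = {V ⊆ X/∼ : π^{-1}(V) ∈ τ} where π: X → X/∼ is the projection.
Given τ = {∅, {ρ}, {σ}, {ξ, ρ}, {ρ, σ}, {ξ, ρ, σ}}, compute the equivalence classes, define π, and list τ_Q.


X/∼ = {[ξ], [ρ=σ]}; |τ_Q| = 3.

Equivalence classes: [ξ], [ρ=σ].
Quotient map π: X → X/∼ sends ξ ↦ [ξ], ρ ↦ [ρ=σ], σ ↦ [ρ=σ].
For each subset V ⊆ X/∼, compute π^{-1}(V) ⊆ X and check whether π^{-1}(V) ∈ τ. V is open in τ_Q iff π^{-1}(V) ∈ τ.
  V = {}: π^{-1}(V) = ∅ ∈ τ ✓.
  V = {[ξ]}: π^{-1}(V) = {ξ} ∉ τ ✗.
  V = {[ρ=σ]}: π^{-1}(V) = {ρ, σ} ∈ τ ✓.
  V = {[ξ], [ρ=σ]}: π^{-1}(V) = {ξ, ρ, σ} ∈ τ ✓.
Open sets in the quotient: τ_Q = {{}, {[ρ=σ]}, {[ξ], [ρ=σ]}} (3 elements).


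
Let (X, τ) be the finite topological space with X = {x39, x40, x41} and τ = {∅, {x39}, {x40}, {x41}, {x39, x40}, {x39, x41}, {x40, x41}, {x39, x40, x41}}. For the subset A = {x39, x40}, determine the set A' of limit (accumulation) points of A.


A' = ∅

For each x ∈ X, list the open sets U ∈ τ with x ∈ U, then check whether U ∩ (A ∖ {x}) ≠ ∅ for every such U.
  x = x39: open {x39} ∋ x has {x39} ∩ (A ∖ {x39}) = ∅, so x is NOT a limit point.
  x = x40: open {x40} ∋ x has {x40} ∩ (A ∖ {x40}) = ∅, so x is NOT a limit point.
  x = x41: open {x41} ∋ x has {x41} ∩ (A ∖ {x41}) = ∅, so x is NOT a limit point.
Collecting: A' = ∅.


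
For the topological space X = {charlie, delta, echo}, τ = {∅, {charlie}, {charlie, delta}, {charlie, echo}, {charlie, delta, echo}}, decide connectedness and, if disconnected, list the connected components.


(X, τ) is connected.

Find clopen sets (U ∈ τ with X ∖ U ∈ τ):
  U = ∅, X ∖ U = {charlie, delta, echo} — both open, so U is clopen.
  U = {charlie, delta, echo}, X ∖ U = ∅ — both open, so U is clopen.
Only trivial clopens (∅ and X) exist, so (X, τ) is connected.
Compute connected components by grouping points that agree on all clopens:
  component: {charlie, delta, echo}


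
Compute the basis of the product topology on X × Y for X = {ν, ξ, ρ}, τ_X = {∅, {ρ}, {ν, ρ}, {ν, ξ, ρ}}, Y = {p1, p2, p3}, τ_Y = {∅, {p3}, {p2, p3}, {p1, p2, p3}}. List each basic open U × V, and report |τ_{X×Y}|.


Basis B = {∅ × ∅, {ρ} × {p3}, {ν, ρ} × {p3}, {ρ} × {p2, p3}, {ν, ξ, ρ} × {p3}, {ρ} × {p1, p2, p3}, {ν, ρ} × {p2, p3}, {ν, ρ} × {p1, p2, p3}, {ν, ξ, ρ} × {p2, p3}, {ν, ξ, ρ} × {p1, p2, p3}}; |τ_{X×Y}| = 20.

Enumerate products U × V with U ∈ τ_X, V ∈ τ_Y (deduplicated):
  ∅ × ∅ = {} (∅)
  {ρ} × {p3} = {(ρ,p3)}
  {ν, ρ} × {p3} = {(ν,p3), (ρ,p3)}
  {ρ} × {p2, p3} = {(ρ,p2), (ρ,p3)}
  {ν, ξ, ρ} × {p3} = {(ν,p3), (ξ,p3), (ρ,p3)}
  {ρ} × {p1, p2, p3} = {(ρ,p1), (ρ,p2), (ρ,p3)}
  {ν, ρ} × {p2, p3} = {(ν,p2), (ν,p3), (ρ,p2), (ρ,p3)}
  {ν, ρ} × {p1, p2, p3} = {(ν,p1), (ν,p2), (ν,p3), (ρ,p1), (ρ,p2), (ρ,p3)}
  {ν, ξ, ρ} × {p2, p3} = {(ν,p2), (ν,p3), (ξ,p2), (ξ,p3), (ρ,p2), (ρ,p3)}
  {ν, ξ, ρ} × {p1, p2, p3} = {(ν,p1), (ν,p2), (ν,p3), (ξ,p1), (ξ,p2), (ξ,p3), (ρ,p1), (ρ,p2), (ρ,p3)}
These 10 distinct sets form the basis B.
Close under arbitrary unions to get τ_{X×Y}; counting gives |τ_{X×Y}| = 20.


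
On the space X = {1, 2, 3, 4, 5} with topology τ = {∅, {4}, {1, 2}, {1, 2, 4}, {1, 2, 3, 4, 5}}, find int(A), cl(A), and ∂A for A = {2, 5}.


int(A) = ∅, cl(A) = {1, 2, 3, 5}, ∂A = {1, 2, 3, 5}.

Closed sets in (X, τ) are complements of opens:
  closed(X, τ) = {∅, {3, 5}, {3, 4, 5}, {1, 2, 3, 5}, {1, 2, 3, 4, 5}}.
int(A) = ⋃ {U ∈ τ : U ⊆ A}. Opens contained in A: ∅.
Taking the union of these: int(A) = ∅.
cl(A) = ⋂ {C closed : A ⊆ C}. Closed sets containing A: {1, 2, 3, 5}, {1, 2, 3, 4, 5}.
Intersecting these: cl(A) = {1, 2, 3, 5}.
∂A = cl(A) ∖ int(A) = {1, 2, 3, 5} ∖ ∅ = {1, 2, 3, 5}.


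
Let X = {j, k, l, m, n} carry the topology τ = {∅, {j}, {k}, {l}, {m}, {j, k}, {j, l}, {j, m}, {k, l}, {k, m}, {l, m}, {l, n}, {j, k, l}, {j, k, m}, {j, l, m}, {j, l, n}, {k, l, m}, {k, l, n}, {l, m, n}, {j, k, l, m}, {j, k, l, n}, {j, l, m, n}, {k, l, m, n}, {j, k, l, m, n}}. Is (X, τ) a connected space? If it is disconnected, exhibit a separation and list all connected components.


(X, τ) is disconnected; components = [{j}, {k}, {m}, {l, n}].

Find clopen sets (U ∈ τ with X ∖ U ∈ τ):
  U = ∅, X ∖ U = {j, k, l, m, n} — both open, so U is clopen.
  U = {j}, X ∖ U = {k, l, m, n} — both open, so U is clopen.
  U = {k}, X ∖ U = {j, l, m, n} — both open, so U is clopen.
  U = {m}, X ∖ U = {j, k, l, n} — both open, so U is clopen.
  U = {j, k}, X ∖ U = {l, m, n} — both open, so U is clopen.
  U = {j, m}, X ∖ U = {k, l, n} — both open, so U is clopen.
  U = {k, m}, X ∖ U = {j, l, n} — both open, so U is clopen.
  U = {l, n}, X ∖ U = {j, k, m} — both open, so U is clopen.
  U = {j, k, m}, X ∖ U = {l, n} — both open, so U is clopen.
  U = {j, l, n}, X ∖ U = {k, m} — both open, so U is clopen.
  U = {k, l, n}, X ∖ U = {j, m} — both open, so U is clopen.
  U = {l, m, n}, X ∖ U = {j, k} — both open, so U is clopen.
  U = {j, k, l, n}, X ∖ U = {m} — both open, so U is clopen.
  U = {j, l, m, n}, X ∖ U = {k} — both open, so U is clopen.
  U = {k, l, m, n}, X ∖ U = {j} — both open, so U is clopen.
  U = {j, k, l, m, n}, X ∖ U = ∅ — both open, so U is clopen.
Nontrivial clopen(s) exist: e.g. {k, l, m, n}. So (X, τ) is disconnected.
Compute connected components by grouping points that agree on all clopens:
  component: {j}
  component: {k}
  component: {m}
  component: {l, n}


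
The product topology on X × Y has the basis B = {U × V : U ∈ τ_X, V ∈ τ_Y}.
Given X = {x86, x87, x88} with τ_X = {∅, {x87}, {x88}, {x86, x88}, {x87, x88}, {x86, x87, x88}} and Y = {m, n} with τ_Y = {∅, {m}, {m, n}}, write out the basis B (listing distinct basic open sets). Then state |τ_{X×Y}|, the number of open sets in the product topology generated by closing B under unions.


Basis B = {∅ × ∅, {x87} × {m}, {x88} × {m}, {x86, x88} × {m}, {x87} × {m, n}, {x87, x88} × {m}, {x88} × {m, n}, {x86, x87, x88} × {m}, {x86, x88} × {m, n}, {x87, x88} × {m, n}, {x86, x87, x88} × {m, n}}; |τ_{X×Y}| = 18.

Enumerate products U × V with U ∈ τ_X, V ∈ τ_Y (deduplicated):
  ∅ × ∅ = {} (∅)
  {x87} × {m} = {(x87,m)}
  {x88} × {m} = {(x88,m)}
  {x86, x88} × {m} = {(x86,m), (x88,m)}
  {x87} × {m, n} = {(x87,m), (x87,n)}
  {x87, x88} × {m} = {(x87,m), (x88,m)}
  {x88} × {m, n} = {(x88,m), (x88,n)}
  {x86, x87, x88} × {m} = {(x86,m), (x87,m), (x88,m)}
  {x86, x88} × {m, n} = {(x86,m), (x86,n), (x88,m), (x88,n)}
  {x87, x88} × {m, n} = {(x87,m), (x87,n), (x88,m), (x88,n)}
  {x86, x87, x88} × {m, n} = {(x86,m), (x86,n), (x87,m), (x87,n), (x88,m), (x88,n)}
These 11 distinct sets form the basis B.
Close under arbitrary unions to get τ_{X×Y}; counting gives |τ_{X×Y}| = 18.


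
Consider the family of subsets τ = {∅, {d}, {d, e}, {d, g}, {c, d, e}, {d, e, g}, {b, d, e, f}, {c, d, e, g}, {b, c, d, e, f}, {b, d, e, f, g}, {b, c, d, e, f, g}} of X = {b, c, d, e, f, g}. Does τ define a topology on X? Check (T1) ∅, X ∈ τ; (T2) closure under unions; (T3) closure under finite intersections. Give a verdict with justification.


τ IS a topology on X.

Axiom (T1): ∅ ∈ τ? Yes; X ∈ τ? Yes.
Axiom (T2/T3): check pairwise unions and intersections of members of τ.
All pairwise intersections and unions checked — each lies in τ. Therefore τ satisfies (T1), (T2), (T3): it IS a topology on X.


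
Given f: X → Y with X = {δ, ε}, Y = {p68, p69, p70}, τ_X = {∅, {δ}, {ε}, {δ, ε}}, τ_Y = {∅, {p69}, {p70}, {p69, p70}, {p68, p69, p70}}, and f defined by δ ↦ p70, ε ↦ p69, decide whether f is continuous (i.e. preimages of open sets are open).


f IS continuous.

Compute f^{-1}(U) for each U ∈ τ_Y:
  U = ∅: f^{-1}(U) = ∅ ∈ τ_X ✓.
  U = {p69}: f^{-1}(U) = {ε} ∈ τ_X ✓.
  U = {p70}: f^{-1}(U) = {δ} ∈ τ_X ✓.
  U = {p69, p70}: f^{-1}(U) = {δ, ε} ∈ τ_X ✓.
  U = {p68, p69, p70}: f^{-1}(U) = {δ, ε} ∈ τ_X ✓.
Every preimage lies in τ_X, so f IS continuous.


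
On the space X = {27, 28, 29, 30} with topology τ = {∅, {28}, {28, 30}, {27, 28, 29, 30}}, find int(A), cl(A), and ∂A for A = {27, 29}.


int(A) = ∅, cl(A) = {27, 29}, ∂A = {27, 29}.

Closed sets in (X, τ) are complements of opens:
  closed(X, τ) = {∅, {27, 29}, {27, 29, 30}, {27, 28, 29, 30}}.
int(A) = ⋃ {U ∈ τ : U ⊆ A}. Opens contained in A: ∅.
Taking the union of these: int(A) = ∅.
cl(A) = ⋂ {C closed : A ⊆ C}. Closed sets containing A: {27, 29}, {27, 29, 30}, {27, 28, 29, 30}.
Intersecting these: cl(A) = {27, 29}.
∂A = cl(A) ∖ int(A) = {27, 29} ∖ ∅ = {27, 29}.


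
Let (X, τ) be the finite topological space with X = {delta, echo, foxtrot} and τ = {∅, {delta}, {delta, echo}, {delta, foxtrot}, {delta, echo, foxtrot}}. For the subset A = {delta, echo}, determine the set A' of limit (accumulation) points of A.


A' = {echo, foxtrot}

For each x ∈ X, list the open sets U ∈ τ with x ∈ U, then check whether U ∩ (A ∖ {x}) ≠ ∅ for every such U.
  x = delta: open {delta} ∋ x has {delta} ∩ (A ∖ {delta}) = ∅, so x is NOT a limit point.
  x = echo: opens ∋ x are {delta, echo}, {delta, echo, foxtrot}; each meets A ∖ {echo}, so x IS a limit point.
  x = foxtrot: opens ∋ x are {delta, foxtrot}, {delta, echo, foxtrot}; each meets A ∖ {foxtrot}, so x IS a limit point.
Collecting: A' = {echo, foxtrot}.


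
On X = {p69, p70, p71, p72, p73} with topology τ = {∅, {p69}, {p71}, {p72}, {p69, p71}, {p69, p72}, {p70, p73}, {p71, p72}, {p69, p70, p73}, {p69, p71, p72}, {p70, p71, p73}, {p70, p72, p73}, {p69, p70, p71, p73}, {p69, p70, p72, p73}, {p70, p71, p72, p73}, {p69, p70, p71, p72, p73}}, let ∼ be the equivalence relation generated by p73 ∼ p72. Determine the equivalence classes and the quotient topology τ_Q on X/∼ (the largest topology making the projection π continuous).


X/∼ = {[p69], [p70], [p71], [p72=p73]}; |τ_Q| = 8.

Equivalence classes: [p69], [p70], [p71], [p72=p73].
Quotient map π: X → X/∼ sends p69 ↦ [p69], p70 ↦ [p70], p71 ↦ [p71], p72 ↦ [p72=p73], p73 ↦ [p72=p73].
For each subset V ⊆ X/∼, compute π^{-1}(V) ⊆ X and check whether π^{-1}(V) ∈ τ. V is open in τ_Q iff π^{-1}(V) ∈ τ.
  V = {}: π^{-1}(V) = ∅ ∈ τ ✓.
  V = {[p69]}: π^{-1}(V) = {p69} ∈ τ ✓.
  V = {[p70]}: π^{-1}(V) = {p70} ∉ τ ✗.
  V = {[p69], [p70]}: π^{-1}(V) = {p69, p70} ∉ τ ✗.
  V = {[p71]}: π^{-1}(V) = {p71} ∈ τ ✓.
  V = {[p69], [p71]}: π^{-1}(V) = {p69, p71} ∈ τ ✓.
  V = {[p70], [p71]}: π^{-1}(V) = {p70, p71} ∉ τ ✗.
  V = {[p69], [p70], [p71]}: π^{-1}(V) = {p69, p70, p71} ∉ τ ✗.
  V = {[p72=p73]}: π^{-1}(V) = {p72, p73} ∉ τ ✗.
  V = {[p69], [p72=p73]}: π^{-1}(V) = {p69, p72, p73} ∉ τ ✗.
  V = {[p70], [p72=p73]}: π^{-1}(V) = {p70, p72, p73} ∈ τ ✓.
  V = {[p69], [p70], [p72=p73]}: π^{-1}(V) = {p69, p70, p72, p73} ∈ τ ✓.
  V = {[p71], [p72=p73]}: π^{-1}(V) = {p71, p72, p73} ∉ τ ✗.
  V = {[p69], [p71], [p72=p73]}: π^{-1}(V) = {p69, p71, p72, p73} ∉ τ ✗.
  V = {[p70], [p71], [p72=p73]}: π^{-1}(V) = {p70, p71, p72, p73} ∈ τ ✓.
  V = {[p69], [p70], [p71], [p72=p73]}: π^{-1}(V) = {p69, p70, p71, p72, p73} ∈ τ ✓.
Open sets in the quotient: τ_Q = {{}, {[p69]}, {[p71]}, {[p69], [p71]}, {[p70], [p72=p73]}, {[p69], [p70], [p72=p73]}, {[p70], [p71], [p72=p73]}, {[p69], [p70], [p71], [p72=p73]}} (8 elements).


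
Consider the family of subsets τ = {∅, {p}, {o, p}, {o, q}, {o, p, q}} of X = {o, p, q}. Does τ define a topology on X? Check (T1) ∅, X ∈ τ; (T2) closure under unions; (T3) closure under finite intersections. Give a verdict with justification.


τ is NOT a topology on X.

Axiom (T1): ∅ ∈ τ? Yes; X ∈ τ? Yes.
Axiom (T2/T3): check pairwise unions and intersections of members of τ.
Counterexample for (T3): {o, p} ∩ {o, q} = {o} ∉ τ. Therefore τ is NOT a topology.


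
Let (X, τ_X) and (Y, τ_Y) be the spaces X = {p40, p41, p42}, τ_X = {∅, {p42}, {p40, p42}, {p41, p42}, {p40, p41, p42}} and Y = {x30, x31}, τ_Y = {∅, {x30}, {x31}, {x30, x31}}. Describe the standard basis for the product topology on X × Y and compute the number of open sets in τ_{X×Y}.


Basis B = {∅ × ∅, {p42} × {x30}, {p42} × {x31}, {p40, p42} × {x30}, {p40, p42} × {x31}, {p41, p42} × {x30}, {p41, p42} × {x31}, {p42} × {x30, x31}, {p40, p41, p42} × {x30}, {p40, p41, p42} × {x31}, {p40, p42} × {x30, x31}, {p41, p42} × {x30, x31}, {p40, p41, p42} × {x30, x31}}; |τ_{X×Y}| = 25.

Enumerate products U × V with U ∈ τ_X, V ∈ τ_Y (deduplicated):
  ∅ × ∅ = {} (∅)
  {p42} × {x30} = {(p42,x30)}
  {p42} × {x31} = {(p42,x31)}
  {p40, p42} × {x30} = {(p40,x30), (p42,x30)}
  {p40, p42} × {x31} = {(p40,x31), (p42,x31)}
  {p41, p42} × {x30} = {(p41,x30), (p42,x30)}
  {p41, p42} × {x31} = {(p41,x31), (p42,x31)}
  {p42} × {x30, x31} = {(p42,x30), (p42,x31)}
  {p40, p41, p42} × {x30} = {(p40,x30), (p41,x30), (p42,x30)}
  {p40, p41, p42} × {x31} = {(p40,x31), (p41,x31), (p42,x31)}
  {p40, p42} × {x30, x31} = {(p40,x30), (p40,x31), (p42,x30), (p42,x31)}
  {p41, p42} × {x30, x31} = {(p41,x30), (p41,x31), (p42,x30), (p42,x31)}
  {p40, p41, p42} × {x30, x31} = {(p40,x30), (p40,x31), (p41,x30), (p41,x31), (p42,x30), (p42,x31)}
These 13 distinct sets form the basis B.
Close under arbitrary unions to get τ_{X×Y}; counting gives |τ_{X×Y}| = 25.


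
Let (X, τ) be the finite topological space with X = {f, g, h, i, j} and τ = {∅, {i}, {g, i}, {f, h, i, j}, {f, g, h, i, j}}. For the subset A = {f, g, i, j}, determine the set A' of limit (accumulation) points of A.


A' = {f, g, h, j}

For each x ∈ X, list the open sets U ∈ τ with x ∈ U, then check whether U ∩ (A ∖ {x}) ≠ ∅ for every such U.
  x = f: opens ∋ x are {f, h, i, j}, {f, g, h, i, j}; each meets A ∖ {f}, so x IS a limit point.
  x = g: opens ∋ x are {g, i}, {f, g, h, i, j}; each meets A ∖ {g}, so x IS a limit point.
  x = h: opens ∋ x are {f, h, i, j}, {f, g, h, i, j}; each meets A ∖ {h}, so x IS a limit point.
  x = i: open {i} ∋ x has {i} ∩ (A ∖ {i}) = ∅, so x is NOT a limit point.
  x = j: opens ∋ x are {f, h, i, j}, {f, g, h, i, j}; each meets A ∖ {j}, so x IS a limit point.
Collecting: A' = {f, g, h, j}.


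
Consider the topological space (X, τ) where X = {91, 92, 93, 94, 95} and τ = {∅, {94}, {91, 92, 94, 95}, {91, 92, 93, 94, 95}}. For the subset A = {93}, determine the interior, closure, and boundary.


int(A) = ∅, cl(A) = {93}, ∂A = {93}.

Closed sets in (X, τ) are complements of opens:
  closed(X, τ) = {∅, {93}, {91, 92, 93, 95}, {91, 92, 93, 94, 95}}.
int(A) = ⋃ {U ∈ τ : U ⊆ A}. Opens contained in A: ∅.
Taking the union of these: int(A) = ∅.
cl(A) = ⋂ {C closed : A ⊆ C}. Closed sets containing A: {93}, {91, 92, 93, 95}, {91, 92, 93, 94, 95}.
Intersecting these: cl(A) = {93}.
∂A = cl(A) ∖ int(A) = {93} ∖ ∅ = {93}.


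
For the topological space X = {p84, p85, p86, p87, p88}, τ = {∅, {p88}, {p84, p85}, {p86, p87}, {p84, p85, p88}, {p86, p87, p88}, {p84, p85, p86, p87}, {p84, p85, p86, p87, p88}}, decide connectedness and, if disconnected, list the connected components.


(X, τ) is disconnected; components = [{p88}, {p84, p85}, {p86, p87}].

Find clopen sets (U ∈ τ with X ∖ U ∈ τ):
  U = ∅, X ∖ U = {p84, p85, p86, p87, p88} — both open, so U is clopen.
  U = {p88}, X ∖ U = {p84, p85, p86, p87} — both open, so U is clopen.
  U = {p84, p85}, X ∖ U = {p86, p87, p88} — both open, so U is clopen.
  U = {p86, p87}, X ∖ U = {p84, p85, p88} — both open, so U is clopen.
  U = {p84, p85, p88}, X ∖ U = {p86, p87} — both open, so U is clopen.
  U = {p86, p87, p88}, X ∖ U = {p84, p85} — both open, so U is clopen.
  U = {p84, p85, p86, p87}, X ∖ U = {p88} — both open, so U is clopen.
  U = {p84, p85, p86, p87, p88}, X ∖ U = ∅ — both open, so U is clopen.
Nontrivial clopen(s) exist: e.g. {p86, p87, p88}. So (X, τ) is disconnected.
Compute connected components by grouping points that agree on all clopens:
  component: {p88}
  component: {p84, p85}
  component: {p86, p87}


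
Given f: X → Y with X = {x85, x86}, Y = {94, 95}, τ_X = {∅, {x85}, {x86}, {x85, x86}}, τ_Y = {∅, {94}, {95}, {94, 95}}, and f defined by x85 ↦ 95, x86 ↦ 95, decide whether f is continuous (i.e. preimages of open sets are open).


f IS continuous.

Compute f^{-1}(U) for each U ∈ τ_Y:
  U = ∅: f^{-1}(U) = ∅ ∈ τ_X ✓.
  U = {94}: f^{-1}(U) = ∅ ∈ τ_X ✓.
  U = {95}: f^{-1}(U) = {x85, x86} ∈ τ_X ✓.
  U = {94, 95}: f^{-1}(U) = {x85, x86} ∈ τ_X ✓.
Every preimage lies in τ_X, so f IS continuous.


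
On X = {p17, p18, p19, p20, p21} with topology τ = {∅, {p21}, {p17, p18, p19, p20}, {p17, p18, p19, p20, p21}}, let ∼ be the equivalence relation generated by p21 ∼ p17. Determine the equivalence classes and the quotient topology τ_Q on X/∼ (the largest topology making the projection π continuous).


X/∼ = {[p17=p21], [p18], [p19], [p20]}; |τ_Q| = 2.

Equivalence classes: [p17=p21], [p18], [p19], [p20].
Quotient map π: X → X/∼ sends p17 ↦ [p17=p21], p18 ↦ [p18], p19 ↦ [p19], p20 ↦ [p20], p21 ↦ [p17=p21].
For each subset V ⊆ X/∼, compute π^{-1}(V) ⊆ X and check whether π^{-1}(V) ∈ τ. V is open in τ_Q iff π^{-1}(V) ∈ τ.
  V = {}: π^{-1}(V) = ∅ ∈ τ ✓.
  V = {[p17=p21]}: π^{-1}(V) = {p17, p21} ∉ τ ✗.
  V = {[p18]}: π^{-1}(V) = {p18} ∉ τ ✗.
  V = {[p17=p21], [p18]}: π^{-1}(V) = {p17, p18, p21} ∉ τ ✗.
  V = {[p19]}: π^{-1}(V) = {p19} ∉ τ ✗.
  V = {[p17=p21], [p19]}: π^{-1}(V) = {p17, p19, p21} ∉ τ ✗.
  V = {[p18], [p19]}: π^{-1}(V) = {p18, p19} ∉ τ ✗.
  V = {[p17=p21], [p18], [p19]}: π^{-1}(V) = {p17, p18, p19, p21} ∉ τ ✗.
  V = {[p20]}: π^{-1}(V) = {p20} ∉ τ ✗.
  V = {[p17=p21], [p20]}: π^{-1}(V) = {p17, p20, p21} ∉ τ ✗.
  V = {[p18], [p20]}: π^{-1}(V) = {p18, p20} ∉ τ ✗.
  V = {[p17=p21], [p18], [p20]}: π^{-1}(V) = {p17, p18, p20, p21} ∉ τ ✗.
  V = {[p19], [p20]}: π^{-1}(V) = {p19, p20} ∉ τ ✗.
  V = {[p17=p21], [p19], [p20]}: π^{-1}(V) = {p17, p19, p20, p21} ∉ τ ✗.
  V = {[p18], [p19], [p20]}: π^{-1}(V) = {p18, p19, p20} ∉ τ ✗.
  V = {[p17=p21], [p18], [p19], [p20]}: π^{-1}(V) = {p17, p18, p19, p20, p21} ∈ τ ✓.
Open sets in the quotient: τ_Q = {{}, {[p17=p21], [p18], [p19], [p20]}} (2 elements).


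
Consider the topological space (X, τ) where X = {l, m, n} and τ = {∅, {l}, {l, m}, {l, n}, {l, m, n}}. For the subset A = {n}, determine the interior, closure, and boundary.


int(A) = ∅, cl(A) = {n}, ∂A = {n}.

Closed sets in (X, τ) are complements of opens:
  closed(X, τ) = {∅, {m}, {n}, {m, n}, {l, m, n}}.
int(A) = ⋃ {U ∈ τ : U ⊆ A}. Opens contained in A: ∅.
Taking the union of these: int(A) = ∅.
cl(A) = ⋂ {C closed : A ⊆ C}. Closed sets containing A: {n}, {m, n}, {l, m, n}.
Intersecting these: cl(A) = {n}.
∂A = cl(A) ∖ int(A) = {n} ∖ ∅ = {n}.


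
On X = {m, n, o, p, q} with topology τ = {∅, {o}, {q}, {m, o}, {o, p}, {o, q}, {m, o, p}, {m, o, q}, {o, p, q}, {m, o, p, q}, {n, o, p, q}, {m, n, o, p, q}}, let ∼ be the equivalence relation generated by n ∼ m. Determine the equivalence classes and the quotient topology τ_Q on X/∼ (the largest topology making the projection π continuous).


X/∼ = {[m=n], [o], [p], [q]}; |τ_Q| = 7.

Equivalence classes: [m=n], [o], [p], [q].
Quotient map π: X → X/∼ sends m ↦ [m=n], n ↦ [m=n], o ↦ [o], p ↦ [p], q ↦ [q].
For each subset V ⊆ X/∼, compute π^{-1}(V) ⊆ X and check whether π^{-1}(V) ∈ τ. V is open in τ_Q iff π^{-1}(V) ∈ τ.
  V = {}: π^{-1}(V) = ∅ ∈ τ ✓.
  V = {[m=n]}: π^{-1}(V) = {m, n} ∉ τ ✗.
  V = {[o]}: π^{-1}(V) = {o} ∈ τ ✓.
  V = {[m=n], [o]}: π^{-1}(V) = {m, n, o} ∉ τ ✗.
  V = {[p]}: π^{-1}(V) = {p} ∉ τ ✗.
  V = {[m=n], [p]}: π^{-1}(V) = {m, n, p} ∉ τ ✗.
  V = {[o], [p]}: π^{-1}(V) = {o, p} ∈ τ ✓.
  V = {[m=n], [o], [p]}: π^{-1}(V) = {m, n, o, p} ∉ τ ✗.
  V = {[q]}: π^{-1}(V) = {q} ∈ τ ✓.
  V = {[m=n], [q]}: π^{-1}(V) = {m, n, q} ∉ τ ✗.
  V = {[o], [q]}: π^{-1}(V) = {o, q} ∈ τ ✓.
  V = {[m=n], [o], [q]}: π^{-1}(V) = {m, n, o, q} ∉ τ ✗.
  V = {[p], [q]}: π^{-1}(V) = {p, q} ∉ τ ✗.
  V = {[m=n], [p], [q]}: π^{-1}(V) = {m, n, p, q} ∉ τ ✗.
  V = {[o], [p], [q]}: π^{-1}(V) = {o, p, q} ∈ τ ✓.
  V = {[m=n], [o], [p], [q]}: π^{-1}(V) = {m, n, o, p, q} ∈ τ ✓.
Open sets in the quotient: τ_Q = {{}, {[o]}, {[o], [p]}, {[q]}, {[o], [q]}, {[o], [p], [q]}, {[m=n], [o], [p], [q]}} (7 elements).


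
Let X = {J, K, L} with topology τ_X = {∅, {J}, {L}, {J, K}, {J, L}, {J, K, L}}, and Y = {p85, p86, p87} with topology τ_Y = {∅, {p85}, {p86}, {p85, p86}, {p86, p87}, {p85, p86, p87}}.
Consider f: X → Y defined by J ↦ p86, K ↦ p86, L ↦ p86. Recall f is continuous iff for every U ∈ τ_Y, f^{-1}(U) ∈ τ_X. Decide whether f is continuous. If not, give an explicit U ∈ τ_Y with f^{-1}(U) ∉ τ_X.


f IS continuous.

Compute f^{-1}(U) for each U ∈ τ_Y:
  U = ∅: f^{-1}(U) = ∅ ∈ τ_X ✓.
  U = {p85}: f^{-1}(U) = ∅ ∈ τ_X ✓.
  U = {p86}: f^{-1}(U) = {J, K, L} ∈ τ_X ✓.
  U = {p85, p86}: f^{-1}(U) = {J, K, L} ∈ τ_X ✓.
  U = {p86, p87}: f^{-1}(U) = {J, K, L} ∈ τ_X ✓.
  U = {p85, p86, p87}: f^{-1}(U) = {J, K, L} ∈ τ_X ✓.
Every preimage lies in τ_X, so f IS continuous.


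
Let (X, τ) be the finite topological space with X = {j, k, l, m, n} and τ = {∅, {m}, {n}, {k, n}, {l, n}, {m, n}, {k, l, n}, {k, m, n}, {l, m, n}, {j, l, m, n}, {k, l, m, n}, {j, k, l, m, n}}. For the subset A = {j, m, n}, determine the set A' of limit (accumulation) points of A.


A' = {j, k, l}

For each x ∈ X, list the open sets U ∈ τ with x ∈ U, then check whether U ∩ (A ∖ {x}) ≠ ∅ for every such U.
  x = j: opens ∋ x are {j, l, m, n}, {j, k, l, m, n}; each meets A ∖ {j}, so x IS a limit point.
  x = k: opens ∋ x are {k, n}, {k, l, n}, {k, m, n}, {k, l, m, n}, {j, k, l, m, n}; each meets A ∖ {k}, so x IS a limit point.
  x = l: opens ∋ x are {l, n}, {k, l, n}, {l, m, n}, {j, l, m, n}, {k, l, m, n}, {j, k, l, m, n}; each meets A ∖ {l}, so x IS a limit point.
  x = m: open {m} ∋ x has {m} ∩ (A ∖ {m}) = ∅, so x is NOT a limit point.
  x = n: open {n} ∋ x has {n} ∩ (A ∖ {n}) = ∅, so x is NOT a limit point.
Collecting: A' = {j, k, l}.
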